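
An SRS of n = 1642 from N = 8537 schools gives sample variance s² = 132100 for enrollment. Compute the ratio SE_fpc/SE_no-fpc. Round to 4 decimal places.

0.8987

f = n/N = 1642/8537 = 0.19233923.
SE_no-fpc = √(s²/n) = 8.9694297; SE_fpc = √((1−f)s²/n) = 8.0608219.
Ratio = √(1−f) = 0.89869949.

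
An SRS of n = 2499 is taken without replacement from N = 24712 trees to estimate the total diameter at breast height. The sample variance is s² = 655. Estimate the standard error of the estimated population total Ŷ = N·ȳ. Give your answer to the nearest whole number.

Var(Ŷ) = N²·Var(ȳ) = N²·(1 − n/N)·s²/n.
f = 2499/24712 = 0.10112496; Var(ȳ) = 0.89887504·655/2499 = 0.2355995.
Var(Ŷ) = 24712² · 0.2355995 = 1.438766 × 10^8.
SE(Ŷ) = √(1.438766 × 10^8) = 11995.

11995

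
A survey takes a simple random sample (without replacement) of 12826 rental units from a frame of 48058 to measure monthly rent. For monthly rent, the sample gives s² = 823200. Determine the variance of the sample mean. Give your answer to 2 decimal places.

47.05

Under SRS without replacement, Var(ȳ) = (1 − f)·s²/n with f = n/N = 12826/48058 = 0.26688585.
Var(ȳ) = (1 − 0.26688585)·823200/12826 = 0.73311415·64.18213 = 47.052828.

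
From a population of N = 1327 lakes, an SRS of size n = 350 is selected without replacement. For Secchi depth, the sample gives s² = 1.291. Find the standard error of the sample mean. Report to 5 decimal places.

Under SRS without replacement, Var(ȳ) = (1 − f)·s²/n with f = n/N = 350/1327 = 0.26375283.
Var(ȳ) = (1 − 0.26375283)·1.291/350 = 0.73624717·0.0036885714 = 0.0027157003.
SE(ȳ) = √(0.0027157003) = 0.05211.

0.05211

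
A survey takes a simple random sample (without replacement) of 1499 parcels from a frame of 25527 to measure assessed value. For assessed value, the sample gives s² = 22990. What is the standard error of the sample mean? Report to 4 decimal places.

Under SRS without replacement, Var(ȳ) = (1 − f)·s²/n with f = n/N = 1499/25527 = 0.05872214.
Var(ȳ) = (1 − 0.05872214)·22990/1499 = 0.94127786·15.336891 = 14.436276.
SE(ȳ) = √(14.436276) = 3.7995.

3.7995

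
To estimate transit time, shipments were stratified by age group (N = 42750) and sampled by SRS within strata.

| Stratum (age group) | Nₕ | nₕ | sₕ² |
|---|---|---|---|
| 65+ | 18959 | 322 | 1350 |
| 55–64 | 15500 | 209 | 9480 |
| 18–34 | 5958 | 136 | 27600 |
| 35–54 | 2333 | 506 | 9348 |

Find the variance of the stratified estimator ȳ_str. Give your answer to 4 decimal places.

10.5880

Var(ȳ_str) = Σₕ Wₕ²(1 − fₕ)sₕ²/nₕ with Wₕ = Nₕ/N, N = 42750.
65+: Wₕ = 0.44348538; term = 0.44348538²·(1 − 0.01698402)·1350/322 = 0.81058225.
55–64: Wₕ = 0.36257310; term = 0.36257310²·(1 − 0.01348387)·9480/209 = 5.8824386.
18–34: Wₕ = 0.13936842; term = 0.13936842²·(1 − 0.02282645)·27600/136 = 3.8518613.
35–54: Wₕ = 0.05457310; term = 0.05457310²·(1 − 0.21688813)·9348/506 = 0.043087295.
Sum = 10.587969.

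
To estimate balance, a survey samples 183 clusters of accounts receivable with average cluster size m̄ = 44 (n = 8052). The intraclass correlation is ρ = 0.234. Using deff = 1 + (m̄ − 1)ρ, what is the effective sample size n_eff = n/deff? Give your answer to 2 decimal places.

727.90

deff = 1 + (44 − 1)·0.234 = 1 + 10.062 = 11.062.
n_eff = 8052 / 11.062 = 727.90.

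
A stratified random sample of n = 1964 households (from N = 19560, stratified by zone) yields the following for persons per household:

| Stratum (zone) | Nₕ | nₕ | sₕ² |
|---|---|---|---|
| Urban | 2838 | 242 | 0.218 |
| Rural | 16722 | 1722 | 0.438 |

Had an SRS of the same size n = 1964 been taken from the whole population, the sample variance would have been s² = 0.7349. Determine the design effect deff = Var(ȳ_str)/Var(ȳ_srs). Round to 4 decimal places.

0.5469

Var(ȳ_str) = Σ Wₕ²(1−fₕ)sₕ²/nₕ with Wₕ = Nₕ/19560:
  Urban: (2838/19560)²·(1−242/2838)·0.218/242 = 1.7346845 × 10^-5
  Rural: (16722/19560)²·(1−1722/16722)·0.438/1722 = 1.6675649 × 10^-4
  → Var(ȳ_str) = 1.8410334 × 10^-4.
Var(ȳ_srs) = (1 − 1964/19560)·0.7349/1964 = 3.3661376 × 10^-4.
deff = (1.8410334 × 10^-4) / (3.3661376 × 10^-4) = 0.5469.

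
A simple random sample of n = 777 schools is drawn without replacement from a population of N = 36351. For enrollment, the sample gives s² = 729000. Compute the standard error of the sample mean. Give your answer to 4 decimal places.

30.3013

Under SRS without replacement, Var(ȳ) = (1 − f)·s²/n with f = n/N = 777/36351 = 0.02137493.
Var(ȳ) = (1 − 0.02137493)·729000/777 = 0.97862507·938.22394 = 918.16947.
SE(ȳ) = √(918.16947) = 30.3013.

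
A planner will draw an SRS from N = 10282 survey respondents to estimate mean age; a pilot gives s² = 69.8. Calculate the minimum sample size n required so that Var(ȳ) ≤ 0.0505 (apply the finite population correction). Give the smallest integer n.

1219

Without fpc, n₀ = s²/D = 69.8/0.0505 = 1382.1782.
With fpc, (1 − n/N)·s²/n ≤ D requires n ≥ n₀/(1 + n₀/N) = 1382.1782/(1 + 1382.1782/10282) = 1218.3933.
Rounding up, n = 1219.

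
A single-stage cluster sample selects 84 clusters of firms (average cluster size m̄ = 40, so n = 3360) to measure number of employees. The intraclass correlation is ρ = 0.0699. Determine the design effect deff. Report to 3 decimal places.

3.726

deff = 1 + (40 − 1)·0.0699 = 1 + 2.7261 = 3.7261.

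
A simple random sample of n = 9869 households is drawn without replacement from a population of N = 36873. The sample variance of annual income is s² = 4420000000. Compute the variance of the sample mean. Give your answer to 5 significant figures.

328000

Under SRS without replacement, Var(ȳ) = (1 − f)·s²/n with f = n/N = 9869/36873 = 0.26764841.
Var(ȳ) = (1 − 0.26764841)·4420000000/9869 = 0.73235159·447867.06 = 327996.15.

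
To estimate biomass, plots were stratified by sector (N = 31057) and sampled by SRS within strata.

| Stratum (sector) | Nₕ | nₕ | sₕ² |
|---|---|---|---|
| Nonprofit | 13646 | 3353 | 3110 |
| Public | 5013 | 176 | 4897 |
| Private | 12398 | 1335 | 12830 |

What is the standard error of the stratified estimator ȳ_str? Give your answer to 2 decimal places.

1.48

Var(ȳ_str) = Σₕ Wₕ²(1 − fₕ)sₕ²/nₕ with Wₕ = Nₕ/N, N = 31057.
Nonprofit: Wₕ = 0.43938565; term = 0.43938565²·(1 − 0.24571303)·3110/3353 = 0.13506884.
Public: Wₕ = 0.16141289; term = 0.16141289²·(1 − 0.03510872)·4897/176 = 0.69947504.
Private: Wₕ = 0.39920147; term = 0.39920147²·(1 − 0.10767866)·12830/1335 = 1.3666299.
Sum = 2.2011738.
SE = √(2.2011738) = 1.48.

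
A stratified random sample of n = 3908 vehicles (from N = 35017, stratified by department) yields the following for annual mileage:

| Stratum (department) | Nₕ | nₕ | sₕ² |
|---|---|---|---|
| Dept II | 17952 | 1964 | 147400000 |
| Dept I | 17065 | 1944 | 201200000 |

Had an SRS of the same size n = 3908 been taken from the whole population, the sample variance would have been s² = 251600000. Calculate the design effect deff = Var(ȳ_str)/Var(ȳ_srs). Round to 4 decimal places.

0.6879

Var(ȳ_str) = Σ Wₕ²(1−fₕ)sₕ²/nₕ with Wₕ = Nₕ/35017:
  Dept II: (17952/35017)²·(1−1964/17952)·147400000/1964 = 17567.304
  Dept I: (17065/35017)²·(1−1944/17065)·201200000/1944 = 21780.139
  → Var(ȳ_str) = 39347.443.
Var(ȳ_srs) = (1 − 3908/35017)·251600000/3908 = 57195.676.
deff = 39347.443 / 57195.676 = 0.6879.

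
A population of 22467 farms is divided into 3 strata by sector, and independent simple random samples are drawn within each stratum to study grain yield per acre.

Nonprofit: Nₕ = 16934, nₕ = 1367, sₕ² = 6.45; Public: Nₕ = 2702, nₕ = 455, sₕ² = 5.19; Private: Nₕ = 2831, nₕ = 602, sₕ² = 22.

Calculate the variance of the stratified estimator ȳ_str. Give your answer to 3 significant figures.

Var(ȳ_str) = Σₕ Wₕ²(1 − fₕ)sₕ²/nₕ with Wₕ = Nₕ/N, N = 22467.
Nonprofit: Wₕ = 0.75372769; term = 0.75372769²·(1 − 0.08072517)·6.45/1367 = 0.0024641407.
Public: Wₕ = 0.12026528; term = 0.12026528²·(1 − 0.16839378)·5.19/455 = 1.3720003 × 10^-4.
Private: Wₕ = 0.12600703; term = 0.12600703²·(1 − 0.21264571)·22/602 = 4.5686297 × 10^-4.
Sum = 0.0030582037.

0.00306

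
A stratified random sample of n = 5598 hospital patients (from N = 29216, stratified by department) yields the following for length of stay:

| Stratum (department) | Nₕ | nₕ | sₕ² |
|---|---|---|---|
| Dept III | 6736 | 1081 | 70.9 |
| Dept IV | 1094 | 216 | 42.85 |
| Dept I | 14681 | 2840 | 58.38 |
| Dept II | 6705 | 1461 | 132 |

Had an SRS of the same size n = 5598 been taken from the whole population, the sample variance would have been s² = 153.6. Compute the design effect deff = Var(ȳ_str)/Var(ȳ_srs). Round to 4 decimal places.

Var(ȳ_str) = Σ Wₕ²(1−fₕ)sₕ²/nₕ with Wₕ = Nₕ/29216:
  Dept III: (6736/29216)²·(1−1081/6736)·70.9/1081 = 0.0029269393
  Dept IV: (1094/29216)²·(1−216/1094)·42.85/216 = 2.2323763 × 10^-4
  Dept I: (14681/29216)²·(1−2840/14681)·58.38/2840 = 0.0041864727
  Dept II: (6705/29216)²·(1−1461/6705)·132/1461 = 0.0037217198
  → Var(ȳ_str) = 0.011058369.
Var(ȳ_srs) = (1 − 5598/29216)·153.6/5598 = 0.022180978.
deff = 0.011058369 / 0.022180978 = 0.4986.

0.4986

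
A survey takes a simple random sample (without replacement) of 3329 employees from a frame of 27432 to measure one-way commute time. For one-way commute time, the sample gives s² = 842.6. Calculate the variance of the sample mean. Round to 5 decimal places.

0.22239

Under SRS without replacement, Var(ȳ) = (1 − f)·s²/n with f = n/N = 3329/27432 = 0.12135462.
Var(ȳ) = (1 − 0.12135462)·842.6/3329 = 0.87864538·0.25310904 = 0.22239309.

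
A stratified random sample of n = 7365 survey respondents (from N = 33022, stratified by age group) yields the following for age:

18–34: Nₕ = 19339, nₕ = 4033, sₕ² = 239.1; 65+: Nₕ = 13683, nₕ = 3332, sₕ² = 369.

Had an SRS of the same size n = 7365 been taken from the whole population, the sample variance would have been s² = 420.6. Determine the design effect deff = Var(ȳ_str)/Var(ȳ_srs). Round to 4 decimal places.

0.6869

Var(ȳ_str) = Σ Wₕ²(1−fₕ)sₕ²/nₕ with Wₕ = Nₕ/33022:
  18–34: (19339/33022)²·(1−4033/19339)·239.1/4033 = 0.016093123
  65+: (13683/33022)²·(1−3332/13683)·369/3332 = 0.014383953
  → Var(ȳ_str) = 0.030477076.
Var(ȳ_srs) = (1 − 7365/33022)·420.6/7365 = 0.04437098.
deff = 0.030477076 / 0.04437098 = 0.6869.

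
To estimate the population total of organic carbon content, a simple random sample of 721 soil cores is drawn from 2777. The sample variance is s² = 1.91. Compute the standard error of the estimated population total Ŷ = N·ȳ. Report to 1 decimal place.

123.0

Var(Ŷ) = N²·Var(ȳ) = N²·(1 − n/N)·s²/n.
f = 721/2777 = 0.25963270; Var(ȳ) = 0.74036730·1.91/721 = 0.0019613059.
Var(Ŷ) = 2777² · 0.0019613059 = 15125.06.
SE(Ŷ) = √(15125.06) = 123.0.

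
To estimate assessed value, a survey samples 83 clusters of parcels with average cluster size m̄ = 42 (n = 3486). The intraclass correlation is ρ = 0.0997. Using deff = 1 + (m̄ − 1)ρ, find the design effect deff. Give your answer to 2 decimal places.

deff = 1 + (42 − 1)·0.0997 = 1 + 4.0877 = 5.0877.

5.09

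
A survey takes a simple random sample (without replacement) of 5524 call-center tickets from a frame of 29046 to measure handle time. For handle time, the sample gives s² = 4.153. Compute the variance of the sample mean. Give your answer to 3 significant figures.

Under SRS without replacement, Var(ȳ) = (1 − f)·s²/n with f = n/N = 5524/29046 = 0.19018109.
Var(ȳ) = (1 − 0.19018109)·4.153/5524 = 0.80981891·7.5181028 × 10^-4 = 6.0883018 × 10^-4.

6.09 × 10^-4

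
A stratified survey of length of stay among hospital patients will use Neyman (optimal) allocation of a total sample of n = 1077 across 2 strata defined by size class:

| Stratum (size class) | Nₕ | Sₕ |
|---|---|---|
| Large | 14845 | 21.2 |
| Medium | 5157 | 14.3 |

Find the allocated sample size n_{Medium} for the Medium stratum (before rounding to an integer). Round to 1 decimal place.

Neyman allocation: nₕ = n·NₕSₕ / Σⱼ NⱼSⱼ.
Σ NⱼSⱼ = 14845·21.2 + 5157·14.3 = 388459.1.
n_{Medium} = 1077·5157·14.3 / 388459.1 = 204.5.

204.5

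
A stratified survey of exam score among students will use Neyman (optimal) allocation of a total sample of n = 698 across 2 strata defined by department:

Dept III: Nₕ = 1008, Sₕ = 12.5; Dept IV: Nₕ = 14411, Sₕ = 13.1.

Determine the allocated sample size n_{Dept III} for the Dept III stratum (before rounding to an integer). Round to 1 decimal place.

43.7

Neyman allocation: nₕ = n·NₕSₕ / Σⱼ NⱼSⱼ.
Σ NⱼSⱼ = 1008·12.5 + 14411·13.1 = 201384.1.
n_{Dept III} = 698·1008·12.5 / 201384.1 = 43.7.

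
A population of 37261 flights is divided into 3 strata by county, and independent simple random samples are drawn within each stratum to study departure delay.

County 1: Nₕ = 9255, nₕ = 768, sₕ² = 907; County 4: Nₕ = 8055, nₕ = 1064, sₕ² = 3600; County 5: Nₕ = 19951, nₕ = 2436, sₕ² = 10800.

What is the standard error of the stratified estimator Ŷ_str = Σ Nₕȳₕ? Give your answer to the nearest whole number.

Var(Ŷ_str) = Σₕ Nₕ²(1 − fₕ)sₕ²/nₕ.
County 1: 9255²·(1 − 768/9255)·907/768 = 9.2763407 × 10^7.
County 4: 8055²·(1 − 1064/8055)·3600/1064 = 1.9053103 × 10^8.
County 5: 19951²·(1 − 2436/19951)·10800/2436 = 1.5492492 × 10^9.
Sum = 1.8325436 × 10^9.
SE = √(1.8325436 × 10^9) = 42808.

42808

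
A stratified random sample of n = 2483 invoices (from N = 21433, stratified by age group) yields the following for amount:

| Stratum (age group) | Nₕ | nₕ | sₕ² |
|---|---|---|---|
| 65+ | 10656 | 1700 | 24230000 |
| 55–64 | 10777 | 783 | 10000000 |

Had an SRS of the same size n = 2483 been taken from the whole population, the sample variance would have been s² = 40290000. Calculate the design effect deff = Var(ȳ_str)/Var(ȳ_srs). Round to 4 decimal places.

0.4151

Var(ȳ_str) = Σ Wₕ²(1−fₕ)sₕ²/nₕ with Wₕ = Nₕ/21433:
  65+: (10656/21433)²·(1−1700/10656)·24230000/1700 = 2961.0576
  55–64: (10777/21433)²·(1−783/10777)·10000000/783 = 2994.3981
  → Var(ȳ_str) = 5955.4557.
Var(ȳ_srs) = (1 − 2483/21433)·40290000/2483 = 14346.528.
deff = 5955.4557 / 14346.528 = 0.4151.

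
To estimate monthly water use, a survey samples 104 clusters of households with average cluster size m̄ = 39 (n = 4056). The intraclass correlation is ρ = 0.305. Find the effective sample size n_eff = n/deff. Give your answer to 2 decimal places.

deff = 1 + (39 − 1)·0.305 = 1 + 11.59 = 12.59.
n_eff = 4056 / 12.59 = 322.16.

322.16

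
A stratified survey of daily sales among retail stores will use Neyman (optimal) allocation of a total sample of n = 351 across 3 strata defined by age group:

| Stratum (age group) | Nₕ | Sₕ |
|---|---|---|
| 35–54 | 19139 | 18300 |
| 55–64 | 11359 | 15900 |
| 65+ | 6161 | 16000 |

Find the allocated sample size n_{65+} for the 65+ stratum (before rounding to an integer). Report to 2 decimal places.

54.97

Neyman allocation: nₕ = n·NₕSₕ / Σⱼ NⱼSⱼ.
Σ NⱼSⱼ = 19139·18300 + 11359·15900 + 6161·16000 = 6.294278 × 10^8.
n_{65+} = 351·6161·16000 / (6.294278 × 10^8) = 54.97.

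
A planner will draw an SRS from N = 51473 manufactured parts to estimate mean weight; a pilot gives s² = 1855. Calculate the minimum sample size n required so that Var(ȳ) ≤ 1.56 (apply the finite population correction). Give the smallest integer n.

Without fpc, n₀ = s²/D = 1855/1.56 = 1189.1026.
With fpc, (1 − n/N)·s²/n ≤ D requires n ≥ n₀/(1 + n₀/N) = 1189.1026/(1 + 1189.1026/51473) = 1162.2528.
Rounding up, n = 1163.

1163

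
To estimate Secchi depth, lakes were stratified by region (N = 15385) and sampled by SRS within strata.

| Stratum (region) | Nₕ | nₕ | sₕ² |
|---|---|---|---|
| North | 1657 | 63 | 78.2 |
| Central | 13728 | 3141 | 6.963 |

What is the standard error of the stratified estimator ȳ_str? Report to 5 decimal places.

Var(ȳ_str) = Σₕ Wₕ²(1 − fₕ)sₕ²/nₕ with Wₕ = Nₕ/N, N = 15385.
North: Wₕ = 0.10770231; term = 0.10770231²·(1 − 0.03802052)·78.2/63 = 0.013851029.
Central: Wₕ = 0.89229769; term = 0.89229769²·(1 − 0.22880245)·6.963/3141 = 0.001361174.
Sum = 0.015212203.
SE = √(0.015212203) = 0.12334.

0.12334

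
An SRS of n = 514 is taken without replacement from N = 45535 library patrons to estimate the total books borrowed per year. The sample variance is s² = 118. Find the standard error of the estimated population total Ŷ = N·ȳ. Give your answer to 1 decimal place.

21694.0

Var(Ŷ) = N²·Var(ȳ) = N²·(1 − n/N)·s²/n.
f = 514/45535 = 0.01128802; Var(ȳ) = 0.98871198·118/514 = 0.22698057.
Var(Ŷ) = 45535² · 0.22698057 = 4.7062974 × 10^8.
SE(Ŷ) = √(4.7062974 × 10^8) = 21694.0.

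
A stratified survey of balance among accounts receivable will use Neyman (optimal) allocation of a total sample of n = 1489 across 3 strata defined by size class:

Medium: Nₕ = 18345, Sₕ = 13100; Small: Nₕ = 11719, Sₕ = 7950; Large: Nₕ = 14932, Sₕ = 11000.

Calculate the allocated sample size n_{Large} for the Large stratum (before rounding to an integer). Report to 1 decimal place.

Neyman allocation: nₕ = n·NₕSₕ / Σⱼ NⱼSⱼ.
Σ NⱼSⱼ = 18345·13100 + 11719·7950 + 14932·11000 = 4.9773755 × 10^8.
n_{Large} = 1489·14932·11000 / (4.9773755 × 10^8) = 491.4.

491.4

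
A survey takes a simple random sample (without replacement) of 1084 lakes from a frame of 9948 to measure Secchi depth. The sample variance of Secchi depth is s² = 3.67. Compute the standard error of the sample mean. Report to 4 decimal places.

Under SRS without replacement, Var(ȳ) = (1 − f)·s²/n with f = n/N = 1084/9948 = 0.10896663.
Var(ȳ) = (1 − 0.10896663)·3.67/1084 = 0.89103337·0.0033856089 = 0.0030166905.
SE(ȳ) = √(0.0030166905) = 0.0549.

0.0549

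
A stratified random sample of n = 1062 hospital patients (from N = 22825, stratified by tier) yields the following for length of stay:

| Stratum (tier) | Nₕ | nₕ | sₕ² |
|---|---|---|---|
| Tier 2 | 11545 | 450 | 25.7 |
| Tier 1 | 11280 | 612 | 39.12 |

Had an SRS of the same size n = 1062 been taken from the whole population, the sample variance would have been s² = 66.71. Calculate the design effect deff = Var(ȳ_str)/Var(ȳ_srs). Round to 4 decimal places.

Var(ȳ_str) = Σ Wₕ²(1−fₕ)sₕ²/nₕ with Wₕ = Nₕ/22825:
  Tier 2: (11545/22825)²·(1−450/11545)·25.7/450 = 0.014041719
  Tier 1: (11280/22825)²·(1−612/11280)·39.12/612 = 0.014764473
  → Var(ȳ_str) = 0.028806192.
Var(ȳ_srs) = (1 − 1062/22825)·66.71/1062 = 0.05989277.
deff = 0.028806192 / 0.05989277 = 0.4810.

0.4810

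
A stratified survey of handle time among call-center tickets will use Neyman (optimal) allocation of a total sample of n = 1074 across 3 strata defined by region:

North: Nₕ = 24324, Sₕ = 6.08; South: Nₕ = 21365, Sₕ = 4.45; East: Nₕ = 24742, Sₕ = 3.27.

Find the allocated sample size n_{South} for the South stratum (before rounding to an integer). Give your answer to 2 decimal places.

315.28

Neyman allocation: nₕ = n·NₕSₕ / Σⱼ NⱼSⱼ.
Σ NⱼSⱼ = 24324·6.08 + 21365·4.45 + 24742·3.27 = 323870.51.
n_{South} = 1074·21365·4.45 / 323870.51 = 315.28.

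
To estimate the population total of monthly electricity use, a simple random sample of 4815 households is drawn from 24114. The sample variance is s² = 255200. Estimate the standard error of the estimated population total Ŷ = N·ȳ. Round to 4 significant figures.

Var(Ŷ) = N²·Var(ȳ) = N²·(1 − n/N)·s²/n.
f = 4815/24114 = 0.19967654; Var(ȳ) = 0.80032346·255200/4815 = 42.417975.
Var(Ŷ) = 24114² · 42.417975 = 2.4665416 × 10^10.
SE(Ŷ) = √(2.4665416 × 10^10) = 157100.

157100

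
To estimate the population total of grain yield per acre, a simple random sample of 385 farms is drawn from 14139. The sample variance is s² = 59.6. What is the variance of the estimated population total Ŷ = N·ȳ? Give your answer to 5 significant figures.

Var(Ŷ) = N²·Var(ȳ) = N²·(1 − n/N)·s²/n.
f = 385/14139 = 0.02722965; Var(ȳ) = 0.97277035·59.6/385 = 0.1505899.
Var(Ŷ) = 14139² · 0.1505899 = 3.0104626 × 10^7.

3.0105 × 10^7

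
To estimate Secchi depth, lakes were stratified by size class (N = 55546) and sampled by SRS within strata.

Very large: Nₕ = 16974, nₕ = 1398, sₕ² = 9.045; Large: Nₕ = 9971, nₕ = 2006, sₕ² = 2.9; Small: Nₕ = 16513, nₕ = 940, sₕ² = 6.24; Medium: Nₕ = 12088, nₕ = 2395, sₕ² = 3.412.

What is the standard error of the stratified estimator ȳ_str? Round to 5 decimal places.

Var(ȳ_str) = Σₕ Wₕ²(1 − fₕ)sₕ²/nₕ with Wₕ = Nₕ/N, N = 55546.
Very large: Wₕ = 0.30558456; term = 0.30558456²·(1 − 0.08236126)·9.045/1398 = 5.5441626 × 10^-4.
Large: Wₕ = 0.17950888; term = 0.17950888²·(1 − 0.20118343)·2.9/2006 = 3.7212255 × 10^-5.
Small: Wₕ = 0.29728513; term = 0.29728513²·(1 − 0.05692485)·6.24/940 = 5.5328567 × 10^-4.
Medium: Wₕ = 0.21762143; term = 0.21762143²·(1 − 0.19813038)·3.412/2395 = 5.410166 × 10^-5.
Sum = 0.0011990158.
SE = √(0.0011990158) = 0.03463.

0.03463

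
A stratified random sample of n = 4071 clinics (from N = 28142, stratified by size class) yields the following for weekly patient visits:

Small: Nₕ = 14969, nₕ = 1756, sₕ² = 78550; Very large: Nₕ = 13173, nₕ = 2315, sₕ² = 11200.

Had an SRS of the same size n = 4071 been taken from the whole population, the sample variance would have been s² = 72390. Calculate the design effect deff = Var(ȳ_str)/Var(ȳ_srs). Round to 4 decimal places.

0.7919

Var(ȳ_str) = Σ Wₕ²(1−fₕ)sₕ²/nₕ with Wₕ = Nₕ/28142:
  Small: (14969/28142)²·(1−1756/14969)·78550/1756 = 11.171358
  Very large: (13173/28142)²·(1−2315/13173)·11200/2315 = 0.87375895
  → Var(ȳ_str) = 12.045117.
Var(ȳ_srs) = (1 − 4071/28142)·72390/4071 = 15.20956.
deff = 12.045117 / 15.20956 = 0.7919.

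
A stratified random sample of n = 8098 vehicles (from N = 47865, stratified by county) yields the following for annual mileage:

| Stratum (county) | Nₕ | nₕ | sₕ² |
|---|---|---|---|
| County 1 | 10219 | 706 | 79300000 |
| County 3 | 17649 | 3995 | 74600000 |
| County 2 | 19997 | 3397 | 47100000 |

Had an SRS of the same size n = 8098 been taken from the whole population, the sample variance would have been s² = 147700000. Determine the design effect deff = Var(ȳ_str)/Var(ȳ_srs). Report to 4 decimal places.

0.5767

Var(ȳ_str) = Σ Wₕ²(1−fₕ)sₕ²/nₕ with Wₕ = Nₕ/47865:
  County 1: (10219/47865)²·(1−706/10219)·79300000/706 = 4766.0463
  County 3: (17649/47865)²·(1−3995/17649)·74600000/3995 = 1964.1105
  County 2: (19997/47865)²·(1−3397/19997)·47100000/3397 = 2008.9178
  → Var(ȳ_str) = 8739.0746.
Var(ȳ_srs) = (1 − 8098/47865)·147700000/8098 = 15153.309.
deff = 8739.0746 / 15153.309 = 0.5767.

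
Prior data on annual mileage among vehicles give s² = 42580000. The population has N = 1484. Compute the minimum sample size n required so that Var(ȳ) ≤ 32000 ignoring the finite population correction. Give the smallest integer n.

Without fpc, n₀ = s²/D = 42580000/32000 = 1330.6250.
Rounding up, n = 1331.

1331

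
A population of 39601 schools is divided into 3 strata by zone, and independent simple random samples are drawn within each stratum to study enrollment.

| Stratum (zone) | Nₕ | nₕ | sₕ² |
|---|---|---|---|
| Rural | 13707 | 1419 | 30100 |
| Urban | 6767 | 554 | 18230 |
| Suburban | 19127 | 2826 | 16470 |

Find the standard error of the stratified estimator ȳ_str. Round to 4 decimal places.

Var(ȳ_str) = Σₕ Wₕ²(1 − fₕ)sₕ²/nₕ with Wₕ = Nₕ/N, N = 39601.
Rural: Wₕ = 0.34612762; term = 0.34612762²·(1 − 0.10352375)·30100/1419 = 2.2782187.
Urban: Wₕ = 0.17087952; term = 0.17087952²·(1 − 0.08186789)·18230/554 = 0.88219.
Suburban: Wₕ = 0.48299285; term = 0.48299285²·(1 − 0.14774925)·16470/2826 = 1.158698.
Sum = 4.3191067.
SE = √(4.3191067) = 2.0782.

2.0782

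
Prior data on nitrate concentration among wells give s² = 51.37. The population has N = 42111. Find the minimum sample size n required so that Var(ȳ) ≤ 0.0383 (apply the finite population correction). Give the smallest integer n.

1300

Without fpc, n₀ = s²/D = 51.37/0.0383 = 1341.2533.
With fpc, (1 − n/N)·s²/n ≤ D requires n ≥ n₀/(1 + n₀/N) = 1341.2533/(1 + 1341.2533/42111) = 1299.8524.
Rounding up, n = 1300.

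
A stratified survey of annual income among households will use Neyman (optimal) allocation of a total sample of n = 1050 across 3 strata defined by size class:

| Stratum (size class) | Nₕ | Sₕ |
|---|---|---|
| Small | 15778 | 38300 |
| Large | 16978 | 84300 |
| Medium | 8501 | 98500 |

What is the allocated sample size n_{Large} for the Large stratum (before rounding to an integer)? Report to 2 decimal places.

523.10

Neyman allocation: nₕ = n·NₕSₕ / Σⱼ NⱼSⱼ.
Σ NⱼSⱼ = 15778·38300 + 16978·84300 + 8501·98500 = 2.8728913 × 10^9.
n_{Large} = 1050·16978·84300 / (2.8728913 × 10^9) = 523.10.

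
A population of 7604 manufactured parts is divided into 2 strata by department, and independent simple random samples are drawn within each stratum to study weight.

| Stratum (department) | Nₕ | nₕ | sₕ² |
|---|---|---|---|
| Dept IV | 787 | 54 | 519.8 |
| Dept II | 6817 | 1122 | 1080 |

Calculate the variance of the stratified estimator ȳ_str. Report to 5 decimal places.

Var(ȳ_str) = Σₕ Wₕ²(1 − fₕ)sₕ²/nₕ with Wₕ = Nₕ/N, N = 7604.
Dept IV: Wₕ = 0.10349816; term = 0.10349816²·(1 − 0.06861499)·519.8/54 = 0.096036651.
Dept II: Wₕ = 0.89650184; term = 0.89650184²·(1 − 0.16458853)·1080/1122 = 0.64629933.
Sum = 0.74233598.

0.74234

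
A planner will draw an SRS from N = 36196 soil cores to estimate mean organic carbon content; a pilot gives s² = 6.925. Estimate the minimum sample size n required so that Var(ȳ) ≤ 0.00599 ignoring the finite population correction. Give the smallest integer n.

Without fpc, n₀ = s²/D = 6.925/0.00599 = 1156.0935.
Rounding up, n = 1157.

1157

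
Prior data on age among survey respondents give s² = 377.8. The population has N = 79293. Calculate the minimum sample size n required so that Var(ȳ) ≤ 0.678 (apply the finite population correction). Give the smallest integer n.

Without fpc, n₀ = s²/D = 377.8/0.678 = 557.2271.
With fpc, (1 − n/N)·s²/n ≤ D requires n ≥ n₀/(1 + n₀/N) = 557.2271/(1 + 557.2271/79293) = 553.3385.
Rounding up, n = 554.

554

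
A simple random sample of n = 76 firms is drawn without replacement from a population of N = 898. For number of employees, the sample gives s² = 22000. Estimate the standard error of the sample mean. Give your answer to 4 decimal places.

16.2780

Under SRS without replacement, Var(ȳ) = (1 − f)·s²/n with f = n/N = 76/898 = 0.08463252.
Var(ȳ) = (1 − 0.08463252)·22000/76 = 0.91536748·289.47368 = 264.9748.
SE(ȳ) = √(264.9748) = 16.2780.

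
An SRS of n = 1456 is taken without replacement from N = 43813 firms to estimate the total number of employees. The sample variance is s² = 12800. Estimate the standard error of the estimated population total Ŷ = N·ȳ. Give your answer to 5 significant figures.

127730

Var(Ŷ) = N²·Var(ȳ) = N²·(1 − n/N)·s²/n.
f = 1456/43813 = 0.03323215; Var(ȳ) = 0.96676785·12800/1456 = 8.4990581.
Var(Ŷ) = 43813² · 8.4990581 = 1.6314613 × 10^10.
SE(Ŷ) = √(1.6314613 × 10^10) = 127730.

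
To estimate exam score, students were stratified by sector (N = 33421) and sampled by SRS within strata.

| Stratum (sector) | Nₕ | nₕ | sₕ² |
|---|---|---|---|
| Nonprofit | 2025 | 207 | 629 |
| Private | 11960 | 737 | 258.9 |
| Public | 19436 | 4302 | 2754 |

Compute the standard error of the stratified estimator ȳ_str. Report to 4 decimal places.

0.4699

Var(ȳ_str) = Σₕ Wₕ²(1 − fₕ)sₕ²/nₕ with Wₕ = Nₕ/N, N = 33421.
Nonprofit: Wₕ = 0.06059065; term = 0.06059065²·(1 − 0.10222222)·629/207 = 0.010015216.
Private: Wₕ = 0.35785883; term = 0.35785883²·(1 − 0.06162207)·258.9/737 = 0.042214906.
Public: Wₕ = 0.58155052; term = 0.58155052²·(1 − 0.22134184)·2754/4302 = 0.16858358.
Sum = 0.2208137.
SE = √(0.2208137) = 0.4699.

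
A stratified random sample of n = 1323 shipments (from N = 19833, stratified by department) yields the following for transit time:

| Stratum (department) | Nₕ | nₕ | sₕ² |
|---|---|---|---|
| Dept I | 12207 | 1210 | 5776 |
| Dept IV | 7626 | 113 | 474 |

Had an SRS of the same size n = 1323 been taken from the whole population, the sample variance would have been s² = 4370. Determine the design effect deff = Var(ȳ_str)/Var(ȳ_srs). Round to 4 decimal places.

Var(ȳ_str) = Σ Wₕ²(1−fₕ)sₕ²/nₕ with Wₕ = Nₕ/19833:
  Dept I: (12207/19833)²·(1−1210/12207)·5776/1210 = 1.6291016
  Dept IV: (7626/19833)²·(1−113/7626)·474/113 = 0.61098882
  → Var(ȳ_str) = 2.2400904.
Var(ȳ_srs) = (1 − 1323/19833)·4370/1323 = 3.0827592.
deff = 2.2400904 / 3.0827592 = 0.7267.

0.7267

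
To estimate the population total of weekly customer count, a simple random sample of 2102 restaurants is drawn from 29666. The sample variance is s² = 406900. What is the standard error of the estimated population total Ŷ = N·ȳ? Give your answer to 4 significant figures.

Var(Ŷ) = N²·Var(ȳ) = N²·(1 − n/N)·s²/n.
f = 2102/29666 = 0.07085552; Var(ȳ) = 0.92914448·406900/2102 = 179.86151.
Var(Ŷ) = 29666² · 179.86151 = 1.58291 × 10^11.
SE(Ŷ) = √(1.58291 × 10^11) = 397900.

397900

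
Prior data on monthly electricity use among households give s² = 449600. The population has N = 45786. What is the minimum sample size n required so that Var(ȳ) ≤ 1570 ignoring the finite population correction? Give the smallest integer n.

287

Without fpc, n₀ = s²/D = 449600/1570 = 286.3694.
Rounding up, n = 287.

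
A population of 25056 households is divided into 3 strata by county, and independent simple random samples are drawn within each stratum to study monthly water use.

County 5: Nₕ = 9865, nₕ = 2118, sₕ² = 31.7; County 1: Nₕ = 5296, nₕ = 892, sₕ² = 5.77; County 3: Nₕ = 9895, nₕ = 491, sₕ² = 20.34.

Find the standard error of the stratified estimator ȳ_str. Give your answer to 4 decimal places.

Var(ȳ_str) = Σₕ Wₕ²(1 − fₕ)sₕ²/nₕ with Wₕ = Nₕ/N, N = 25056.
County 5: Wₕ = 0.39371807; term = 0.39371807²·(1 − 0.21469843)·31.7/2118 = 0.0018219669.
County 1: Wₕ = 0.21136654; term = 0.21136654²·(1 − 0.16842900)·5.77/892 = 2.4031604 × 10^-4.
County 3: Wₕ = 0.39491539; term = 0.39491539²·(1 − 0.04962102)·20.34/491 = 0.0061400852.
Sum = 0.0082023681.
SE = √(0.0082023681) = 0.0906.

0.0906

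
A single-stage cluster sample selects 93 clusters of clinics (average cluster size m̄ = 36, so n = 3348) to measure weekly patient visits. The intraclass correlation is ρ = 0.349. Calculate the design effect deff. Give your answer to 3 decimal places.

13.215

deff = 1 + (36 − 1)·0.349 = 1 + 12.215 = 13.215.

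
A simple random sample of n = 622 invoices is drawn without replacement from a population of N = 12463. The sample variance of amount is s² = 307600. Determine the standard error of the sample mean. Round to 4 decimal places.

21.6761

Under SRS without replacement, Var(ȳ) = (1 − f)·s²/n with f = n/N = 622/12463 = 0.04990773.
Var(ȳ) = (1 − 0.04990773)·307600/622 = 0.95009227·494.53376 = 469.85271.
SE(ȳ) = √(469.85271) = 21.6761.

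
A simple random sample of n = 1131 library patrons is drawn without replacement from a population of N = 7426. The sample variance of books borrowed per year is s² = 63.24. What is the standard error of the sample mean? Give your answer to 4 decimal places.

Under SRS without replacement, Var(ȳ) = (1 − f)·s²/n with f = n/N = 1131/7426 = 0.15230272.
Var(ȳ) = (1 − 0.15230272)·63.24/1131 = 0.84769728·0.055915119 = 0.047399095.
SE(ȳ) = √(0.047399095) = 0.2177.

0.2177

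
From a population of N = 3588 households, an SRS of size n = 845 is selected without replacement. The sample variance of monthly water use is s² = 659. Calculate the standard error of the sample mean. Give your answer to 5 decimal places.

Under SRS without replacement, Var(ȳ) = (1 − f)·s²/n with f = n/N = 845/3588 = 0.23550725.
Var(ȳ) = (1 − 0.23550725)·659/845 = 0.76449275·0.77988166 = 0.59621388.
SE(ȳ) = √(0.59621388) = 0.77215.

0.77215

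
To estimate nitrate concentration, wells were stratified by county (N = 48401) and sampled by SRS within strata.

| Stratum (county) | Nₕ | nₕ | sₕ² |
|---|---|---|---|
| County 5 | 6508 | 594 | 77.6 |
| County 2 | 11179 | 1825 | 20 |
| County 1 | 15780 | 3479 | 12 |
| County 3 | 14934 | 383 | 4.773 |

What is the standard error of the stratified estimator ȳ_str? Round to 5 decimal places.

0.06385

Var(ȳ_str) = Σₕ Wₕ²(1 − fₕ)sₕ²/nₕ with Wₕ = Nₕ/N, N = 48401.
County 5: Wₕ = 0.13446003; term = 0.13446003²·(1 − 0.09127228)·77.6/594 = 0.0021463249.
County 2: Wₕ = 0.23096630; term = 0.23096630²·(1 − 0.16325253)·20/1825 = 4.8916883 × 10^-4.
County 1: Wₕ = 0.32602632; term = 0.32602632²·(1 − 0.22046895)·12/3479 = 2.858022 × 10^-4.
County 3: Wₕ = 0.30854734; term = 0.30854734²·(1 − 0.02564618)·4.773/383 = 0.0011559871.
Sum = 0.004077283.
SE = √(0.004077283) = 0.06385.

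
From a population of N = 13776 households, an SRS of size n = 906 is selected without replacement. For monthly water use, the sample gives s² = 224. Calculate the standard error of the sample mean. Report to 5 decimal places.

0.48060

Under SRS without replacement, Var(ȳ) = (1 − f)·s²/n with f = n/N = 906/13776 = 0.06576655.
Var(ȳ) = (1 − 0.06576655)·224/906 = 0.93423345·0.24724062 = 0.23098046.
SE(ȳ) = √(0.23098046) = 0.48060.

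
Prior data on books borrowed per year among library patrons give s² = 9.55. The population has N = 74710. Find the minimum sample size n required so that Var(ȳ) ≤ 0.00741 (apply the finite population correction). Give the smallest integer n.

Without fpc, n₀ = s²/D = 9.55/0.00741 = 1288.7989.
With fpc, (1 − n/N)·s²/n ≤ D requires n ≥ n₀/(1 + n₀/N) = 1288.7989/(1 + 1288.7989/74710) = 1266.9433.
Rounding up, n = 1267.

1267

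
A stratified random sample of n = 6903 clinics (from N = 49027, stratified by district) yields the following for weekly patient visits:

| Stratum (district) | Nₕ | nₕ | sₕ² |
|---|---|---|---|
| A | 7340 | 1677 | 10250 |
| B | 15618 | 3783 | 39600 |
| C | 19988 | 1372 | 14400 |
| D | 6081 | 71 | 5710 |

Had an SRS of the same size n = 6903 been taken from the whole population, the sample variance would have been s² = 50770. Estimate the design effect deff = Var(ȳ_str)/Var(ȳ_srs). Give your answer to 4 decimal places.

0.5947

Var(ȳ_str) = Σ Wₕ²(1−fₕ)sₕ²/nₕ with Wₕ = Nₕ/49027:
  A: (7340/49027)²·(1−1677/7340)·10250/1677 = 0.10569703
  B: (15618/49027)²·(1−3783/15618)·39600/3783 = 0.80497406
  C: (19988/49027)²·(1−1372/19988)·14400/1372 = 1.6247758
  D: (6081/49027)²·(1−71/6081)·5710/71 = 1.2228033
  → Var(ȳ_str) = 3.7582502.
Var(ȳ_srs) = (1 − 6903/49027)·50770/6903 = 6.3192214.
deff = 3.7582502 / 6.3192214 = 0.5947.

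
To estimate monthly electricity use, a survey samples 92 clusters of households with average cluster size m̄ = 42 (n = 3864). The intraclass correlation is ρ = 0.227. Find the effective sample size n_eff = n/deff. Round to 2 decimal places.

deff = 1 + (42 − 1)·0.227 = 1 + 9.307 = 10.307.
n_eff = 3864 / 10.307 = 374.89.

374.89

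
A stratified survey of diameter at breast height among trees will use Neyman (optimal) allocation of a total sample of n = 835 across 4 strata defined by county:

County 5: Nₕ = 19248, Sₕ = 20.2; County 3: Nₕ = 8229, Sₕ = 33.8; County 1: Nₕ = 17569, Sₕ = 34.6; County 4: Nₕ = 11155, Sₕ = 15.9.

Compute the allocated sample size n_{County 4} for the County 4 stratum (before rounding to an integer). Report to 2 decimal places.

Neyman allocation: nₕ = n·NₕSₕ / Σⱼ NⱼSⱼ.
Σ NⱼSⱼ = 19248·20.2 + 8229·33.8 + 17569·34.6 + 11155·15.9 = 1.4522017 × 10^6.
n_{County 4} = 835·11155·15.9 / (1.4522017 × 10^6) = 101.98.

101.98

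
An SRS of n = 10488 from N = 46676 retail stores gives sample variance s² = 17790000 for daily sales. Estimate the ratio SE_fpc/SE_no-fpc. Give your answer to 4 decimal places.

0.8805

f = n/N = 10488/46676 = 0.22469792.
SE_no-fpc = √(s²/n) = 41.185243; SE_fpc = √((1−f)s²/n) = 36.264117.
Ratio = √(1−f) = 0.88051240.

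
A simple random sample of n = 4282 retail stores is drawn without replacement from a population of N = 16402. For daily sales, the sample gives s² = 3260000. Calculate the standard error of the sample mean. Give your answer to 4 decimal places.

Under SRS without replacement, Var(ȳ) = (1 − f)·s²/n with f = n/N = 4282/16402 = 0.26106572.
Var(ȳ) = (1 − 0.26106572)·3260000/4282 = 0.73893428·761.32648 = 562.57023.
SE(ȳ) = √(562.57023) = 23.7186.

23.7186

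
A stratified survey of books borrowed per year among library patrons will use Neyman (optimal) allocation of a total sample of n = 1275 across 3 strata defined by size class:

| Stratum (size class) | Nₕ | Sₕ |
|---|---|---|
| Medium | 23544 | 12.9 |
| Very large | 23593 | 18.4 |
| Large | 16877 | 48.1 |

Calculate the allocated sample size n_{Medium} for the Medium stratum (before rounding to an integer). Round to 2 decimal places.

249.89

Neyman allocation: nₕ = n·NₕSₕ / Σⱼ NⱼSⱼ.
Σ NⱼSⱼ = 23544·12.9 + 23593·18.4 + 16877·48.1 = 1.5496125 × 10^6.
n_{Medium} = 1275·23544·12.9 / (1.5496125 × 10^6) = 249.89.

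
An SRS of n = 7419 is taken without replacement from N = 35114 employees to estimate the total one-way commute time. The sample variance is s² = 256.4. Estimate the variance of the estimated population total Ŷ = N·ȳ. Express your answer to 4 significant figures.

Var(Ŷ) = N²·Var(ȳ) = N²·(1 − n/N)·s²/n.
f = 7419/35114 = 0.21128325; Var(ȳ) = 0.78871675·256.4/7419 = 0.027257983.
Var(Ŷ) = 35114² · 0.027257983 = 3.3608902 × 10^7.

3.361 × 10^7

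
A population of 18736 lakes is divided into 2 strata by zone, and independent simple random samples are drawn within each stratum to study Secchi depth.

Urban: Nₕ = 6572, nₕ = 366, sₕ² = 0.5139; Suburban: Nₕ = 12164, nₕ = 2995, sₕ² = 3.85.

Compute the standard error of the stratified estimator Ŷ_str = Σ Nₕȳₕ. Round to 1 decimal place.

Var(Ŷ_str) = Σₕ Nₕ²(1 − fₕ)sₕ²/nₕ.
Urban: 6572²·(1 − 366/6572)·0.5139/366 = 57267.32.
Suburban: 12164²·(1 − 2995/12164)·3.85/2995 = 143371.32.
Sum = 200638.64.
SE = √(200638.64) = 447.9.

447.9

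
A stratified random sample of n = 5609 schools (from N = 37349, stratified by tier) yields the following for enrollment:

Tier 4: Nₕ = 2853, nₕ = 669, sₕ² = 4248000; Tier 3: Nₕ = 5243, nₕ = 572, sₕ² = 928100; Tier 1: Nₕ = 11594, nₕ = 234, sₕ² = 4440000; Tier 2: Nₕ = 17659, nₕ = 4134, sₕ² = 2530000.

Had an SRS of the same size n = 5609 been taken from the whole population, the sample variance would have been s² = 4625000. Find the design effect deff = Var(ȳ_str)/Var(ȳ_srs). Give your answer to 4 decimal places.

2.7873

Var(ȳ_str) = Σ Wₕ²(1−fₕ)sₕ²/nₕ with Wₕ = Nₕ/37349:
  Tier 4: (2853/37349)²·(1−669/2853)·4248000/669 = 28.363175
  Tier 3: (5243/37349)²·(1−572/5243)·928100/572 = 28.485937
  Tier 1: (11594/37349)²·(1−234/11594)·4440000/234 = 1791.5164
  Tier 2: (17659/37349)²·(1−4134/17659)·2530000/4134 = 104.78412
  → Var(ȳ_str) = 1953.1496.
Var(ȳ_srs) = (1 − 5609/37349)·4625000/5609 = 700.7357.
deff = 1953.1496 / 700.7357 = 2.7873.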